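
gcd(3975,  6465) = 15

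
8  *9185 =73480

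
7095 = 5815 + 1280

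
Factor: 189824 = 2^7*1483^1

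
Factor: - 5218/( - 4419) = 2^1*3^( - 2)* 491^( - 1)*2609^1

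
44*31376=1380544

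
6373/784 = 8 + 101/784 = 8.13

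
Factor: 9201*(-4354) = -2^1*3^1*7^1* 311^1*3067^1 =-40061154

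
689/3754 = 689/3754 = 0.18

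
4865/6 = 4865/6 = 810.83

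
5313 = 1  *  5313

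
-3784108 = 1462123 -5246231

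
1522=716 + 806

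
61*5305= 323605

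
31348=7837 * 4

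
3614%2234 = 1380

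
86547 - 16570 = 69977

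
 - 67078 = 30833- 97911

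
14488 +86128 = 100616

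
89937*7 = 629559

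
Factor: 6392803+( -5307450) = 1085353^1 = 1085353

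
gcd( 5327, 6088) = 761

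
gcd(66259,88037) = 1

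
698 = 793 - 95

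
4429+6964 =11393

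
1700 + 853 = 2553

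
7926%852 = 258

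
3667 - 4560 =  - 893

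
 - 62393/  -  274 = 227 + 195/274 = 227.71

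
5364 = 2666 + 2698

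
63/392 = 9/56 = 0.16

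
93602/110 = 850+51/55= 850.93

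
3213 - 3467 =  - 254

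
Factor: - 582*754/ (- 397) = 2^2*3^1 * 13^1*29^1*97^1*397^(  -  1 ) = 438828/397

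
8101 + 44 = 8145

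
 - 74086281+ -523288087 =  -597374368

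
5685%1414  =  29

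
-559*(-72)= 40248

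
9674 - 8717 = 957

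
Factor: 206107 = 11^1*41^1*457^1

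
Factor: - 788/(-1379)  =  2^2*7^( - 1)  =  4/7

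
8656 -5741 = 2915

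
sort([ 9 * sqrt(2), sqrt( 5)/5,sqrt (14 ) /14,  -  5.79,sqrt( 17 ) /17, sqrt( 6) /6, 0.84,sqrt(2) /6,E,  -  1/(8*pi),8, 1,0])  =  [  -  5.79,-1/( 8*pi),0, sqrt( 2 )/6,sqrt(17) /17, sqrt( 14) /14, sqrt( 6)/6, sqrt(5)/5,0.84,1,E,8,9* sqrt(2)]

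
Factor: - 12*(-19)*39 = 2^2*3^2*13^1 *19^1 = 8892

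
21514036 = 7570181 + 13943855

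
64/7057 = 64/7057 = 0.01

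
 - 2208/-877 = 2208/877 = 2.52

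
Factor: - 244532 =-2^2*113^1*541^1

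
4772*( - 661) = -3154292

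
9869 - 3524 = 6345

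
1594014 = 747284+846730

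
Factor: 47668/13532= 199^ (-1 )*701^1= 701/199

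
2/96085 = 2/96085 = 0.00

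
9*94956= 854604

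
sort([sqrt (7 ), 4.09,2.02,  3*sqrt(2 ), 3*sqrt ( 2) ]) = [ 2.02, sqrt( 7),4.09,3*sqrt(2), 3*sqrt(2) ] 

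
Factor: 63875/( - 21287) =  - 9125/3041 = -5^3*73^1 * 3041^( - 1 )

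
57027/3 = 19009 = 19009.00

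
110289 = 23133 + 87156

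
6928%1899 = 1231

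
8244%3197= 1850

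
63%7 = 0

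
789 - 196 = 593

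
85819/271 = 316  +  183/271 = 316.68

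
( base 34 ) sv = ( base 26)1bl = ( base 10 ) 983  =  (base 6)4315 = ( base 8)1727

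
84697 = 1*84697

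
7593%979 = 740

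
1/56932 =1/56932 = 0.00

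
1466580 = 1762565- 295985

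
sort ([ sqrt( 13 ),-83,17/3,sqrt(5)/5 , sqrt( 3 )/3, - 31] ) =[-83, - 31, sqrt(5)/5 , sqrt( 3)/3, sqrt( 13),17/3 ] 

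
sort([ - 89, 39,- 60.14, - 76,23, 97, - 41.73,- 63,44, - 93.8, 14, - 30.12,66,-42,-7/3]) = [-93.8, - 89 ,-76 , - 63, - 60.14, - 42, - 41.73, - 30.12,  -  7/3 , 14, 23,39, 44, 66, 97]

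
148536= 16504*9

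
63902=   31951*2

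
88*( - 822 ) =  - 72336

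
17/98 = 17/98= 0.17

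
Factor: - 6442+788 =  - 5654 = -  2^1*11^1*257^1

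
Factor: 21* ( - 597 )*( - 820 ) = 10280340 = 2^2 * 3^2 * 5^1*7^1*41^1 *199^1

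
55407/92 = 2409/4 = 602.25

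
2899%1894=1005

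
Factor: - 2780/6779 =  - 2^2*5^1*139^1*6779^ ( - 1 )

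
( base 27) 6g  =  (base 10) 178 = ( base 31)5N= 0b10110010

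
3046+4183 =7229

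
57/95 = 3/5 = 0.60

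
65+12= 77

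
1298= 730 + 568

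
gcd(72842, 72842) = 72842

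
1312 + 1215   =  2527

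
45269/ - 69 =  - 45269/69 = - 656.07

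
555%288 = 267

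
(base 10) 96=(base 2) 1100000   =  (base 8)140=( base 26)3I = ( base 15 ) 66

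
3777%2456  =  1321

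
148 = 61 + 87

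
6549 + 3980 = 10529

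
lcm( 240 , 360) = 720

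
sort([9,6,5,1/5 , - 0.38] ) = [-0.38,1/5,  5,6,9]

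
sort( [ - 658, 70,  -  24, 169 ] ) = [ - 658, - 24,70 , 169]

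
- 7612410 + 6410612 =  - 1201798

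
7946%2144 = 1514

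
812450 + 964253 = 1776703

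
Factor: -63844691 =- 71^1 * 899221^1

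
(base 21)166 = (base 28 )kd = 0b1000111101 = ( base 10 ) 573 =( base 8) 1075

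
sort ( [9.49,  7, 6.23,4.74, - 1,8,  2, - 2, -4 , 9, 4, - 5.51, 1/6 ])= [- 5.51, - 4, - 2 , - 1,1/6, 2,  4,4.74, 6.23, 7, 8, 9, 9.49 ]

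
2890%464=106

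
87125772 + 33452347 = 120578119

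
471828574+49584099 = 521412673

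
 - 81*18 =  - 1458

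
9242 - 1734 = 7508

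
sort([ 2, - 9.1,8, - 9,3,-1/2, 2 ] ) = [ - 9.1, - 9 , - 1/2, 2 , 2,3,8]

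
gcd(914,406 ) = 2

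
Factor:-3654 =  - 2^1*3^2*7^1*29^1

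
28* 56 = 1568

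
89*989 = 88021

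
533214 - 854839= - 321625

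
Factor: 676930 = 2^1*5^1*139^1*487^1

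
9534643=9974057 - 439414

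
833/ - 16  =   - 53 +15/16 = - 52.06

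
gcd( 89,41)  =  1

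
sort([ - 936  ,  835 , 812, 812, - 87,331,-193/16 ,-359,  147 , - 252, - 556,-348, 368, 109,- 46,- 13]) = [-936 , - 556, -359 , - 348,  -  252 ,  -  87, - 46 , - 13, -193/16,  109, 147,331,  368, 812,  812 , 835]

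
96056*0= 0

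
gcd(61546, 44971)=1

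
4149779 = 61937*67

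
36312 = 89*408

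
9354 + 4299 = 13653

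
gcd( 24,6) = 6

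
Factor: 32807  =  53^1*619^1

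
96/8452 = 24/2113 = 0.01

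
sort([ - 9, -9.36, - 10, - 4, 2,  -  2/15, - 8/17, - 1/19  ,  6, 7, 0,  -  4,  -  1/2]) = [  -  10,-9.36, - 9,-4,-4, - 1/2,  -  8/17,-2/15,  -  1/19, 0, 2, 6,7 ]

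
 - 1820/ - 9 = 202 + 2/9 = 202.22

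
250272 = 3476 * 72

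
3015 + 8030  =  11045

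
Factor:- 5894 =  - 2^1 * 7^1*421^1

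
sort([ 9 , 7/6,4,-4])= [-4, 7/6,4,9 ] 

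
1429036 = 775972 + 653064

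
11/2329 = 11/2329 =0.00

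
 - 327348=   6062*( - 54 )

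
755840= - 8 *(- 94480 ) 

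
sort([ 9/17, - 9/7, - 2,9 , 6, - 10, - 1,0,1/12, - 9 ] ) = [ - 10, - 9, - 2, -9/7, - 1, 0,1/12, 9/17,  6,9] 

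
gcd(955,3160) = 5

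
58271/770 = 75 + 521/770 =75.68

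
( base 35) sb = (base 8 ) 1737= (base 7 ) 2614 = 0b1111011111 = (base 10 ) 991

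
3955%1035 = 850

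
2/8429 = 2/8429 =0.00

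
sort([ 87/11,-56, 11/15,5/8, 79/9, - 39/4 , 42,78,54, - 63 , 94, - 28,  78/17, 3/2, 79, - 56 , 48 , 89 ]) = [ - 63,-56, - 56, - 28,  -  39/4  ,  5/8,11/15 , 3/2, 78/17, 87/11,79/9 , 42, 48,  54, 78 , 79, 89, 94 ] 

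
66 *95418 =6297588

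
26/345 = 26/345 = 0.08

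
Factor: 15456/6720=2^( - 1) * 5^(-1)*23^1 = 23/10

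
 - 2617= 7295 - 9912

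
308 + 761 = 1069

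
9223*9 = 83007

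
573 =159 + 414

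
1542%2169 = 1542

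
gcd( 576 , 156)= 12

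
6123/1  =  6123 = 6123.00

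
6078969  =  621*9789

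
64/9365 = 64/9365 = 0.01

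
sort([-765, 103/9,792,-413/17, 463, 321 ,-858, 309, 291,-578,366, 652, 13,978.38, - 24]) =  [ - 858,  -  765, - 578, - 413/17, -24,103/9 , 13, 291, 309, 321, 366, 463, 652, 792,978.38] 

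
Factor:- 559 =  - 13^1*43^1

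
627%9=6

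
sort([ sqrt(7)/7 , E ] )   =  [ sqrt(7 ) /7, E ] 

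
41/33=41/33 = 1.24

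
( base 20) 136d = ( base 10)9333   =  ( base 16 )2475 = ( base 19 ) 16G4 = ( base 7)36132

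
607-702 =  - 95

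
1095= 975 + 120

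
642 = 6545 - 5903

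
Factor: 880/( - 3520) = - 1/4  =  - 2^ ( - 2) 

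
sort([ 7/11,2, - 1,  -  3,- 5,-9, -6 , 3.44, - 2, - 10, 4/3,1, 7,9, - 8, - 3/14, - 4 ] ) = [ - 10,-9, - 8, - 6 ,  -  5 ,-4,-3, - 2,-1, - 3/14, 7/11,  1,4/3,2,3.44, 7, 9] 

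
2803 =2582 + 221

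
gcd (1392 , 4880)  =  16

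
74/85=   74/85 =0.87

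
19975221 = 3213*6217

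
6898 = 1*6898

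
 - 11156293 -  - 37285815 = 26129522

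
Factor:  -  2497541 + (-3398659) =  -2^3 * 3^1*5^2 *31^1*317^1 = - 5896200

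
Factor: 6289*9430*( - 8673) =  -514354606710 = - 2^1*3^1*5^1*7^2*19^1 * 23^1*41^1*59^1*331^1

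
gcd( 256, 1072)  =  16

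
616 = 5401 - 4785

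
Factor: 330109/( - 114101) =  - 379/131 = - 131^ (  -  1)*379^1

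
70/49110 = 7/4911   =  0.00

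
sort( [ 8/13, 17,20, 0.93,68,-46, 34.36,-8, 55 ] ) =[  -  46,- 8 , 8/13,0.93, 17, 20, 34.36,55, 68 ]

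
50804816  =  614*82744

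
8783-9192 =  - 409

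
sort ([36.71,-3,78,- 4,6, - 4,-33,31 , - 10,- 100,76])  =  [ -100, - 33, - 10, - 4, - 4 ,-3,6, 31,36.71,76, 78]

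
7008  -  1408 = 5600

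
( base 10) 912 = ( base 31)TD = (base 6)4120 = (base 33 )RL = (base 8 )1620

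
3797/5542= 3797/5542 = 0.69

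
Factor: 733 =733^1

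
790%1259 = 790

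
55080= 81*680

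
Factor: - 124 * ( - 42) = 5208 = 2^3  *3^1 * 7^1 * 31^1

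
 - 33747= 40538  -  74285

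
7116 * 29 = 206364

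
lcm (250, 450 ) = 2250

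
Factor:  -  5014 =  - 2^1*23^1*109^1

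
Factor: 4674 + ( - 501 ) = 4173  =  3^1*13^1*107^1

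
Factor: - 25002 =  - 2^1* 3^3*463^1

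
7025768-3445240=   3580528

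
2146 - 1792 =354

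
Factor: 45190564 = 2^2 * 193^1*  58537^1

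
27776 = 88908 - 61132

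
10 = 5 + 5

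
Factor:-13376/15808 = - 11/13 = - 11^1*13^( - 1)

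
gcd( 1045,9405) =1045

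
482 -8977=-8495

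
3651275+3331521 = 6982796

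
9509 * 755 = 7179295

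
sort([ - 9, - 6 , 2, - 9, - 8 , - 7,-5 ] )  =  [ - 9, - 9, - 8, - 7, - 6, - 5,2]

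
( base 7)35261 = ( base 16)2363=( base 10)9059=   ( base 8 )21543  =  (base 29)AMB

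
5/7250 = 1/1450  =  0.00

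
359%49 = 16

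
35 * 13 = 455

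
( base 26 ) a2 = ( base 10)262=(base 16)106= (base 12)19a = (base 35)7h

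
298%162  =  136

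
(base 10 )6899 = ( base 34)5wv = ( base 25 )B0O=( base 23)D0M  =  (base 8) 15363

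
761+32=793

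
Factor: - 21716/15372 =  - 89/63 = - 3^ ( - 2)*7^( - 1)* 89^1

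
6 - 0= 6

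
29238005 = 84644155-55406150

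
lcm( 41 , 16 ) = 656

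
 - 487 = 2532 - 3019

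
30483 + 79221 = 109704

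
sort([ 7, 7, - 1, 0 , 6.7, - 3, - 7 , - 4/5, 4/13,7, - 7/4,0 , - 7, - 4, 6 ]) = [ - 7,-7, - 4 , - 3, - 7/4, - 1, - 4/5, 0, 0, 4/13,6,6.7,7, 7,7 ]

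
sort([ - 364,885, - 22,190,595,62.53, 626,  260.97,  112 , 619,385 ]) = [ - 364, - 22, 62.53, 112,  190,260.97,  385, 595,619, 626 , 885]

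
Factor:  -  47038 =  - 2^1*29^1* 811^1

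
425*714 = 303450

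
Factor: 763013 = 763013^1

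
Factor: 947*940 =2^2 * 5^1*47^1*947^1 = 890180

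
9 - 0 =9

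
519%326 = 193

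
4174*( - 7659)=-31968666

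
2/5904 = 1/2952 = 0.00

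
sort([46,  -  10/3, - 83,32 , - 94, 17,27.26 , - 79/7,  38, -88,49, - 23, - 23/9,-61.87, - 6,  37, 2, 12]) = [-94, - 88, - 83, - 61.87, - 23, - 79/7,  -  6, - 10/3, - 23/9, 2, 12, 17, 27.26,32, 37,  38,46, 49 ]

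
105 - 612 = -507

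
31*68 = 2108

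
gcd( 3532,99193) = 1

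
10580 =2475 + 8105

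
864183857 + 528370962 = 1392554819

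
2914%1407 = 100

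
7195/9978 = 7195/9978 = 0.72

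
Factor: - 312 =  - 2^3*3^1*13^1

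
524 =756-232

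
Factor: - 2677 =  - 2677^1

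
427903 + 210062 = 637965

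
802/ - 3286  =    -  1 + 1242/1643 = -  0.24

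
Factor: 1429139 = 17^1 * 84067^1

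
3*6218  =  18654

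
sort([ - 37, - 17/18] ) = [  -  37 , - 17/18]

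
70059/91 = 769+80/91 = 769.88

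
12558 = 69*182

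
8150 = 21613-13463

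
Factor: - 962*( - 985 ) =2^1*5^1 * 13^1*37^1*197^1  =  947570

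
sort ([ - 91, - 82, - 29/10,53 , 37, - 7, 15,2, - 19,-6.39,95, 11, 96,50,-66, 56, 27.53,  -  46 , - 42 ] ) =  [ - 91, - 82, - 66, - 46, - 42, - 19, - 7, - 6.39, - 29/10,2,11,15, 27.53, 37, 50, 53,  56,95, 96] 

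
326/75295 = 326/75295 = 0.00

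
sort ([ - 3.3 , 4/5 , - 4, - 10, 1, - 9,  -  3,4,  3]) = [ - 10,  -  9, - 4, - 3.3 , - 3,4/5,1  ,  3,4 ] 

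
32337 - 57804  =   - 25467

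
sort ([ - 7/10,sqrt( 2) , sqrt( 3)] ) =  [ - 7/10, sqrt (2 ),sqrt(3)]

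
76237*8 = 609896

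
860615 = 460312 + 400303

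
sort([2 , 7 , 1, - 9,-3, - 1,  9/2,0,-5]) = [-9, - 5, - 3,-1 , 0,1,2, 9/2,7 ]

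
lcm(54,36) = 108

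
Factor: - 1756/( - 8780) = 1/5  =  5^( - 1) 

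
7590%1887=42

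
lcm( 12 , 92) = 276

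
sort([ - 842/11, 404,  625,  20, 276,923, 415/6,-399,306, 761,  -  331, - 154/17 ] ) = [-399, - 331, - 842/11 ,  -  154/17, 20,415/6, 276,  306, 404, 625, 761, 923] 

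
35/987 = 5/141= 0.04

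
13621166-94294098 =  -80672932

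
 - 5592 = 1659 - 7251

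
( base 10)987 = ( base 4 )33123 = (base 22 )20J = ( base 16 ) 3DB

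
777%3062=777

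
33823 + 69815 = 103638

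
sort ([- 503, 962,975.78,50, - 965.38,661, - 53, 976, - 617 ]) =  [ - 965.38, - 617, - 503, - 53,50, 661, 962, 975.78,976]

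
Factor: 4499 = 11^1*409^1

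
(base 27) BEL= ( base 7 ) 33354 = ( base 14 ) 30d4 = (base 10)8418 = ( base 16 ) 20E2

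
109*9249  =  1008141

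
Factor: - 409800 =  -2^3*3^1 *5^2*683^1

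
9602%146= 112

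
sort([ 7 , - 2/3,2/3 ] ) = [ - 2/3,  2/3, 7 ]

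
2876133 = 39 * 73747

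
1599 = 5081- 3482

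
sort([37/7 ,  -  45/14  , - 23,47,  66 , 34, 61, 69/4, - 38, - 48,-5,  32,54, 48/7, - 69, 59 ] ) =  [ - 69 , - 48 , - 38,-23, - 5, - 45/14 , 37/7 , 48/7 , 69/4,32, 34,  47 , 54, 59, 61 , 66]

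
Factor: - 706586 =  - 2^1*353293^1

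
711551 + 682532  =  1394083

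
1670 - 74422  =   - 72752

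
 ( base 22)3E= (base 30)2k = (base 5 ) 310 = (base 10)80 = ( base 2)1010000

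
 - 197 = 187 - 384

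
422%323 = 99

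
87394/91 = 960 + 34/91 = 960.37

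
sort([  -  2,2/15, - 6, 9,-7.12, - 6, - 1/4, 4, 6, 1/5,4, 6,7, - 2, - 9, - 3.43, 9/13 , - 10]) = [  -  10, - 9,  -  7.12, - 6,  -  6,  -  3.43, - 2, - 2,-1/4,  2/15, 1/5, 9/13,4,  4,6,6,  7,9]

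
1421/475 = 1421/475 = 2.99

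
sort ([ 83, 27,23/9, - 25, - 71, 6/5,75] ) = [ - 71, - 25 , 6/5,23/9,27 , 75,83 ]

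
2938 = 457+2481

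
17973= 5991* 3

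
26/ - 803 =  - 26/803 = - 0.03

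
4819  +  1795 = 6614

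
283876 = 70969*4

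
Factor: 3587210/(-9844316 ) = - 2^( - 1)*5^1* 11^1*167^( - 1 )*14737^( -1 )*32611^1 = -1793605/4922158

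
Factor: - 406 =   -  2^1*7^1*29^1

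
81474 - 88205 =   -  6731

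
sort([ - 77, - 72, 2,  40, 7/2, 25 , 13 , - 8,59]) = [ - 77, -72, - 8, 2, 7/2, 13, 25  ,  40, 59]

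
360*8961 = 3225960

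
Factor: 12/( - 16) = -2^(-2)* 3^1 = - 3/4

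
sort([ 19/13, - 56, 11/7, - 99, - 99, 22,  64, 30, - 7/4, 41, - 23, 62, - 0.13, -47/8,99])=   [ - 99, - 99 , - 56, - 23, - 47/8, - 7/4, - 0.13, 19/13,11/7, 22, 30,41, 62, 64,99 ] 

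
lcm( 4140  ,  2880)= 66240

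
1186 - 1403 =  - 217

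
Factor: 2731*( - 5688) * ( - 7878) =2^4*3^3*13^1*79^1*101^1*2731^1= 122376284784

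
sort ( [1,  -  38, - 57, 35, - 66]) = [ - 66, - 57, - 38 , 1, 35 ] 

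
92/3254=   46/1627 = 0.03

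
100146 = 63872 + 36274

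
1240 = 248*5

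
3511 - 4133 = - 622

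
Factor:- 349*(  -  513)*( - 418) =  - 74837466= -2^1*3^3*11^1*19^2 * 349^1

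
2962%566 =132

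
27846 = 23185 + 4661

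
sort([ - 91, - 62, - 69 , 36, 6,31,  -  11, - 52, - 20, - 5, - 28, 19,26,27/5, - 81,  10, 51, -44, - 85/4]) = [- 91, - 81,-69, - 62, - 52,-44,-28, - 85/4, - 20, - 11, - 5 , 27/5 , 6, 10, 19, 26,31, 36, 51]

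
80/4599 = 80/4599 = 0.02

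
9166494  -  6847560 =2318934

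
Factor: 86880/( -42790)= - 8688/4279 = - 2^4*3^1*11^(-1)*181^1*389^( - 1)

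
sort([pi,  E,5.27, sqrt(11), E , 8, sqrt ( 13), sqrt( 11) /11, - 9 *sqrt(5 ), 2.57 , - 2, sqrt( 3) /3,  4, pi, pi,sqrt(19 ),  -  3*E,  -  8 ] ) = [ - 9*sqrt(5), - 3*E,-8, - 2, sqrt(11 ) /11 , sqrt( 3) /3, 2.57,E, E,pi, pi,  pi,sqrt(11 ), sqrt(13 ),4,sqrt(19),5.27,  8] 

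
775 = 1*775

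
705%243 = 219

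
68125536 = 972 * 70088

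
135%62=11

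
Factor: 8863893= 3^2*984877^1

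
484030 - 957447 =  - 473417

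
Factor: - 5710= - 2^1*5^1*571^1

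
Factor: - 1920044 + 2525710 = 2^1*302833^1 = 605666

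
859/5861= 859/5861=   0.15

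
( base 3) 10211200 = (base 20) 6jj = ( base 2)101011101111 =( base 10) 2799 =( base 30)339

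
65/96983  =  65/96983 =0.00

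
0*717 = 0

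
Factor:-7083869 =-13^1*61^1*8933^1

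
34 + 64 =98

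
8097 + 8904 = 17001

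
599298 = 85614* 7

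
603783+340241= 944024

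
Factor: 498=2^1*3^1 * 83^1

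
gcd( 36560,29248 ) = 7312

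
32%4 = 0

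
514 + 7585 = 8099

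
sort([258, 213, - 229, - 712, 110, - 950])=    [ - 950, - 712,-229,110, 213, 258 ] 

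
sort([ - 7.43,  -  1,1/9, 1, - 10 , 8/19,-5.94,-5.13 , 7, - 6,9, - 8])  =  [-10 , -8 , - 7.43,-6, - 5.94, - 5.13, - 1,1/9, 8/19, 1, 7,9]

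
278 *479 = 133162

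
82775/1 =82775 = 82775.00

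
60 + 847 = 907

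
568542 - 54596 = 513946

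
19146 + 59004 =78150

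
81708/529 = 154 + 242/529 = 154.46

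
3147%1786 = 1361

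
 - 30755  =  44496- 75251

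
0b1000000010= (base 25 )ke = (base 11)428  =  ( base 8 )1002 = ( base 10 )514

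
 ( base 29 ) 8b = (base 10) 243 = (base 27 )90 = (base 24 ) a3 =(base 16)F3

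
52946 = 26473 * 2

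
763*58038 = 44282994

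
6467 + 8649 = 15116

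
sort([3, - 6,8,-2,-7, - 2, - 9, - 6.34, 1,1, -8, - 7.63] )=[ -9, - 8,-7.63, - 7, - 6.34,-6, -2,-2,1,  1, 3, 8] 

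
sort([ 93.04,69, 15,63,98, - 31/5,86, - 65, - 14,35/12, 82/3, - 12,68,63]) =[ - 65 , - 14, - 12, - 31/5, 35/12,  15, 82/3,63, 63, 68 , 69, 86, 93.04,98] 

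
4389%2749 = 1640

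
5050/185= 27 + 11/37 = 27.30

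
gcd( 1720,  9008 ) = 8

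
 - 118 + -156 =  - 274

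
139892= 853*164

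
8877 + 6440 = 15317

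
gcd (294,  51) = 3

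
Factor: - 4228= - 2^2*7^1*151^1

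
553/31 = 553/31 = 17.84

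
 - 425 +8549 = 8124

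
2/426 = 1/213 = 0.00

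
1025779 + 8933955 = 9959734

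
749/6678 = 107/954 = 0.11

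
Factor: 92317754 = 2^1*857^1*53861^1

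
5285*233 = 1231405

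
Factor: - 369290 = -2^1*5^1*36929^1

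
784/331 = 2 + 122/331 = 2.37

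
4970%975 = 95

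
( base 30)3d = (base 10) 103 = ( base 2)1100111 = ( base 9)124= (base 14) 75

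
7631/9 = 7631/9 =847.89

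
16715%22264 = 16715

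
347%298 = 49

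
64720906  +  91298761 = 156019667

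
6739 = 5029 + 1710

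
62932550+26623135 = 89555685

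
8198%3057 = 2084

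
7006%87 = 46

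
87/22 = 3 + 21/22 =3.95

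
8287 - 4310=3977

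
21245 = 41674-20429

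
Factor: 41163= 3^1*13721^1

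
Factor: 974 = 2^1 * 487^1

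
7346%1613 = 894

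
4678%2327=24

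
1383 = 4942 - 3559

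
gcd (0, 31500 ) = 31500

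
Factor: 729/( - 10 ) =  - 2^( - 1)*3^6*5^(-1)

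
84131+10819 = 94950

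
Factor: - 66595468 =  - 2^2*16648867^1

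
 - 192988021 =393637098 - 586625119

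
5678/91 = 5678/91 =62.40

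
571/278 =2+15/278 = 2.05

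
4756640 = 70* 67952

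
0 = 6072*0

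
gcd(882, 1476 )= 18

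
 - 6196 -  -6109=-87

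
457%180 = 97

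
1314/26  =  50 + 7/13 =50.54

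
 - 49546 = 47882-97428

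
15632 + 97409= 113041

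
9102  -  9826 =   -  724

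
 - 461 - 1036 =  - 1497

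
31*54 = 1674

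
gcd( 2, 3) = 1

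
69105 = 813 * 85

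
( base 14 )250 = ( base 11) 390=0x1ce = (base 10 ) 462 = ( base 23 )K2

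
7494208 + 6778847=14273055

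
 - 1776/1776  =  -1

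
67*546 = 36582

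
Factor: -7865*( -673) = 5^1 * 11^2 * 13^1*673^1 = 5293145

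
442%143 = 13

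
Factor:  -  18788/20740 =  - 5^( - 1)*7^1*11^1*17^(-1 ) = - 77/85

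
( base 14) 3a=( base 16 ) 34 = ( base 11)48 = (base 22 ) 28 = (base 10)52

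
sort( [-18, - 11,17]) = [  -  18, - 11, 17 ] 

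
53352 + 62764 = 116116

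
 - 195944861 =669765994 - 865710855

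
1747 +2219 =3966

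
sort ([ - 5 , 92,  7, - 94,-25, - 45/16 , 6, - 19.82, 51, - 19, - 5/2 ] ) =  [ - 94,-25, - 19.82, - 19, - 5, - 45/16, - 5/2 , 6, 7,51,  92 ] 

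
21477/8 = 21477/8 = 2684.62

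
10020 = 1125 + 8895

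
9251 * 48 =444048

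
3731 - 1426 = 2305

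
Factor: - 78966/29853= - 2^1*31^ ( - 1 )*41^1 = - 82/31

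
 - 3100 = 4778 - 7878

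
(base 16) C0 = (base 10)192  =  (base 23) 88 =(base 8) 300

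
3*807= 2421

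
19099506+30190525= 49290031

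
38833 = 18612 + 20221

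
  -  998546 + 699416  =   - 299130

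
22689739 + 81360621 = 104050360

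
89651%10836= 2963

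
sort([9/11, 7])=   [9/11,  7]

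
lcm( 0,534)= 0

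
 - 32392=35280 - 67672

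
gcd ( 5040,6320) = 80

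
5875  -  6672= - 797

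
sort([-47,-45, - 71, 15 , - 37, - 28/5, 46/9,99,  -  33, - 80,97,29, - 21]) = [ - 80,-71, - 47, - 45,  -  37, - 33,-21, - 28/5, 46/9,15  ,  29,97, 99] 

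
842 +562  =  1404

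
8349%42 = 33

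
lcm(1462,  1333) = 45322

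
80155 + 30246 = 110401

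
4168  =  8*521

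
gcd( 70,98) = 14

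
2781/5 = 556 + 1/5= 556.20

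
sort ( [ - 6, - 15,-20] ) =[  -  20, - 15,-6]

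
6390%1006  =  354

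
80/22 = 40/11=3.64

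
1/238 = 1/238 = 0.00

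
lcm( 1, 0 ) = 0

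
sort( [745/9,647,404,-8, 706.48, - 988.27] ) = [-988.27, - 8,745/9,  404,647,706.48]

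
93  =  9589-9496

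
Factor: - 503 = -503^1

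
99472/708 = 140 + 88/177= 140.50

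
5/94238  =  5/94238 = 0.00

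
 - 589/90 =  - 589/90  =  - 6.54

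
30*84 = 2520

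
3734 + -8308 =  - 4574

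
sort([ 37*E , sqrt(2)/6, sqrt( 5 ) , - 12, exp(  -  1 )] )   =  [ - 12, sqrt ( 2)/6, exp(  -  1), sqrt(5),  37*E ] 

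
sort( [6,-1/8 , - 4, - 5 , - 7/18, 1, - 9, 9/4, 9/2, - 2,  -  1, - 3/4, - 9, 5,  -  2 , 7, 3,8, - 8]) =[ - 9, -9,-8 ,  -  5 , - 4,-2,  -  2, - 1,-3/4,  -  7/18 ,-1/8,1,9/4,3, 9/2, 5, 6,7, 8]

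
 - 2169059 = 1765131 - 3934190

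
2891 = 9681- 6790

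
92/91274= 46/45637 = 0.00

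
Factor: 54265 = 5^1*10853^1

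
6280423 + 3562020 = 9842443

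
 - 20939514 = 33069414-54008928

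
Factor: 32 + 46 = 2^1 * 3^1*13^1 = 78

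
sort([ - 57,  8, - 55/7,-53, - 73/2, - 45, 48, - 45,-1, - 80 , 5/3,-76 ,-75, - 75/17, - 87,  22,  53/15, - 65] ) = [ - 87, - 80 , - 76,-75, - 65, - 57, - 53, - 45, -45, - 73/2, - 55/7, - 75/17, - 1, 5/3 , 53/15,8,22, 48 ]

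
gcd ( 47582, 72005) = 1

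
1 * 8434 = 8434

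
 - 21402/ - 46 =465 + 6/23 =465.26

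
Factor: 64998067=311^1*208997^1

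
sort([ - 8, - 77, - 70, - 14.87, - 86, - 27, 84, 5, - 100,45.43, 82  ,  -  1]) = [ - 100,  -  86, - 77, - 70, - 27,  -  14.87,  -  8, - 1,5, 45.43,82, 84]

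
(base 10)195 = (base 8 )303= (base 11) 168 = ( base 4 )3003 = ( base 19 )A5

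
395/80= 4 + 15/16 = 4.94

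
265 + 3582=3847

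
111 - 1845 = -1734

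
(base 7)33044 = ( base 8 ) 20110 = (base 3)102100002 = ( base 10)8264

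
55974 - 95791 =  - 39817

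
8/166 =4/83 = 0.05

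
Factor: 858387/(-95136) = -286129/31712= - 2^(-5)*991^(  -  1 ) * 286129^1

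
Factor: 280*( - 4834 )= - 2^4*5^1*7^1*2417^1 = - 1353520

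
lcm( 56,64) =448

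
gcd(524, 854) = 2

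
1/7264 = 1/7264 = 0.00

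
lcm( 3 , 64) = 192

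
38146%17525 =3096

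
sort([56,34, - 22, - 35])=[ - 35, - 22,34,56] 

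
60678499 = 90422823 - 29744324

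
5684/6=2842/3 = 947.33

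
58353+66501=124854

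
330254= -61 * ( - 5414 )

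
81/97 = 81/97 = 0.84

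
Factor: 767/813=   3^( -1 )*13^1*59^1*271^(  -  1 )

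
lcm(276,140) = 9660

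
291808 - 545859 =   -  254051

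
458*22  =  10076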